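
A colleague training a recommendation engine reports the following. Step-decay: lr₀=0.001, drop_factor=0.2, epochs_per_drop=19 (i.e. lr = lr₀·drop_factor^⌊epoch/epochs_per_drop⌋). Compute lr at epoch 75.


n_drops = ⌊75/19⌋ = 3
lr = 0.001·0.2^3 = 0.001·0.008 = 0.000008

0.000008


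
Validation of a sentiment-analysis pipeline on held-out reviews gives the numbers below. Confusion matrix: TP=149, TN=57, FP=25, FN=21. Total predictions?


Total = TP + TN + FP + FN
= 149 + 57 + 25 + 21
= 252
(Predicted positive: 174, predicted negative: 78)

252


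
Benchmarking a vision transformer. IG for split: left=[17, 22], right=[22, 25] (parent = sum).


Parent = [39, 47], H_parent = 0.9937
H_left = 0.9881 (n=39), H_right = 0.9971 (n=47)
H_children = (39/86)·0.9881 + (47/86)·0.9971 = 0.993
IG = 0.9937 - 0.993 = 0.0007

0.0007


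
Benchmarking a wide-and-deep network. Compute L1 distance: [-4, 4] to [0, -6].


d = |-4-0| + |4+ 6|
  = 4 + 10
  = 14

14


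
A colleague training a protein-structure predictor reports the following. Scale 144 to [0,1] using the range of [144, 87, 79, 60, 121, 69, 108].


min=60, max=144
(144-60)/(144-60) = 84/84 = 1.0

1.0


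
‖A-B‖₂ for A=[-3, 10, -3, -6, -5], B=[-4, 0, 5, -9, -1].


d = √((-3+ 4)² + (10-0)² + (-3-5)² + (-6+ 9)² + (-5+ 1)²)
  = √(1 + 100 + 64 + 9 + 16)
  = √190 = 13.784

13.784


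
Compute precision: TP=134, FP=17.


Precision = TP/(TP+FP)
= 134/(134+17)
= 134/151 = 88.74%

88.74%


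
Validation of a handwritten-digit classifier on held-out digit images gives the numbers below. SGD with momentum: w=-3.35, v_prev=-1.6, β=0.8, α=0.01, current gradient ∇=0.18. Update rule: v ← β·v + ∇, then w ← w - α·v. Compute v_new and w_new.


v_new = 0.8·-1.6 + 0.18 = -1.28 + 0.18 = -1.1
w_new = -3.35 - 0.01·-1.1 = -3.35 + 0.011 = -3.339

v_new=-1.1, w_new=-3.339


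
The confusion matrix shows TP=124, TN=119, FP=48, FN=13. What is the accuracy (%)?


Accuracy = (TP+TN)/(TP+TN+FP+FN)
= (124+119)/(304)
= 243/304 = 79.93%

79.93%


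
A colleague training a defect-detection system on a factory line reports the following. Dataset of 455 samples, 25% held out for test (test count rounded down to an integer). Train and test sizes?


Test = ⌊455·25/100⌋ = 113
Train = 455 - 113 = 342

Train: 342, Test: 113


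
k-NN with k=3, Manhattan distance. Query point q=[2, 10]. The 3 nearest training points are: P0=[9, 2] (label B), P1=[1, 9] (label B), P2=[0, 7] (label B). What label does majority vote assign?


d(q,P0) = 15  (label B)
d(q,P1) = 2  (label B)
d(q,P2) = 5  (label B)
Votes: A=0, B=3
Majority → B

B


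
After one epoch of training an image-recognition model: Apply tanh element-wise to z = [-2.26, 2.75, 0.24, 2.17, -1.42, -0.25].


tanh(-2.26) = -0.9785
tanh(2.75) = 0.9919
tanh(0.24) = 0.2355
tanh(2.17) = 0.9743
tanh(-1.42) = -0.8896
tanh(-0.25) = -0.2449
result = [-0.9785, 0.9919, 0.2355, 0.9743, -0.8896, -0.2449]

[-0.9785, 0.9919, 0.2355, 0.9743, -0.8896, -0.2449]


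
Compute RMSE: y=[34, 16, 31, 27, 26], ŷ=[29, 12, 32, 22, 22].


MSE = 83/5 = 16.6
RMSE = √(83/5) = 4.0743

4.0743


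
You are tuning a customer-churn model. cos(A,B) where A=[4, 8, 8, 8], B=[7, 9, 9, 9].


A·B = 4·7 + 8·9 + 8·9 + 8·9 = 244
‖A‖ = √208 = 14.4222, ‖B‖ = √292 = 17.088
cos = 244/(√208·√292) = 244/√60736 = 0.9901

0.9901


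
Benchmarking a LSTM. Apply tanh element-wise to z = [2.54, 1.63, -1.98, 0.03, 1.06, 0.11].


tanh(2.54) = 0.9876
tanh(1.63) = 0.9261
tanh(-1.98) = -0.9626
tanh(0.03) = 0.03
tanh(1.06) = 0.7857
tanh(0.11) = 0.1096
result = [0.9876, 0.9261, -0.9626, 0.03, 0.7857, 0.1096]

[0.9876, 0.9261, -0.9626, 0.03, 0.7857, 0.1096]


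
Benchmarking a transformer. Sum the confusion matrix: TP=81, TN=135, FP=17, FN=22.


Total = TP + TN + FP + FN
= 81 + 135 + 17 + 22
= 255
(Predicted positive: 98, predicted negative: 157)

255


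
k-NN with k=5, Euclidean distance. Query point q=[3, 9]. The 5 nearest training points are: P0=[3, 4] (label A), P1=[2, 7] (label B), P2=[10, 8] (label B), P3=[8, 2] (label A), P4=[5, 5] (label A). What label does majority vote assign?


d(q,P0) = 5.0  (label A)
d(q,P1) = 2.2361  (label B)
d(q,P2) = 7.0711  (label B)
d(q,P3) = 8.6023  (label A)
d(q,P4) = 4.4721  (label A)
Votes: A=3, B=2
Majority → A

A


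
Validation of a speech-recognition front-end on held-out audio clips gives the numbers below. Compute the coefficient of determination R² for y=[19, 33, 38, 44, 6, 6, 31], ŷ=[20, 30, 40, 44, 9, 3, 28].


ȳ = 25.2857
SS_res = Σ(y-ŷ)² = 41
SS_tot = Σ(y-ȳ)² = 1387.43
R² = 1 - SS_res/SS_tot = 1 - 0.0296 = 0.9704

0.9704


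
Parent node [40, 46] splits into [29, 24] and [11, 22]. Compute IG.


Parent = [40, 46], H_parent = 0.9965
H_left = 0.9936 (n=53), H_right = 0.9183 (n=33)
H_children = (53/86)·0.9936 + (33/86)·0.9183 = 0.9647
IG = 0.9965 - 0.9647 = 0.0318

0.0318


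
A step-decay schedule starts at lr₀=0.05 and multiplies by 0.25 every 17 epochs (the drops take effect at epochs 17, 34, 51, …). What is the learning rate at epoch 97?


n_drops = ⌊97/17⌋ = 5
lr = 0.05·0.25^5 = 0.05·0.0009765625 = 0.000048828125

0.000048828125


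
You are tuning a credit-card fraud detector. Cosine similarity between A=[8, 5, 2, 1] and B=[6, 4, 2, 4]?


A·B = 8·6 + 5·4 + 2·2 + 1·4 = 76
‖A‖ = √94 = 9.6954, ‖B‖ = √72 = 8.4853
cos = 76/(√94·√72) = 76/√6768 = 0.9238

0.9238


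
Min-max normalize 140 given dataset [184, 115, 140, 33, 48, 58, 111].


min=33, max=184
(140-33)/(184-33) = 107/151 = 0.7086

0.7086


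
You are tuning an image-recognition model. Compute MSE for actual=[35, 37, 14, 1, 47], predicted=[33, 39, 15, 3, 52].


Squared errors: (35-33)²=4, (37-39)²=4, (14-15)²=1, (1-3)²=4, (47-52)²=25
Sum = 38
MSE = 38/5 = 38/5

38/5


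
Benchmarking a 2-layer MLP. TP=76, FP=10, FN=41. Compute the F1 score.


Precision = 76/86 = 0.8837
Recall = 76/117 = 0.6496
F1 = 2·P·R/(P+R) = 2·TP/(2·TP+FP+FN) = 152/(152+10+41) = 152/203 = 0.7488

0.7488


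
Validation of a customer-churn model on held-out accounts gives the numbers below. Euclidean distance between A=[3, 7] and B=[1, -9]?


d = √((3-1)² + (7+ 9)²)
  = √(4 + 256)
  = √260 = 16.1245

16.1245


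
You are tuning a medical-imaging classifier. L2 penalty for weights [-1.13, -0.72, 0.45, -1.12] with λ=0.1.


‖w‖₂² = (-1.13)² + (-0.72)² + (0.45)² + (-1.12)²
     = 1.2769 + 0.5184 + 0.2025 + 1.2544
     = 3.2522
λ·‖w‖₂² = 0.1·3.2522 = 0.32522

0.32522


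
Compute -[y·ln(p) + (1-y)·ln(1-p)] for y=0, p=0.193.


BCE = -[y·ln(p) + (1-y)·ln(1-p)]
= -0 - 1·ln(1-0.193)
= -ln(0.807) = 0.2144

0.2144


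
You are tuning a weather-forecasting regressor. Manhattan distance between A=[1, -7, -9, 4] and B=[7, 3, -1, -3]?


d = |1-7| + |-7-3| + |-9+ 1| + |4+ 3|
  = 6 + 10 + 8 + 7
  = 31

31


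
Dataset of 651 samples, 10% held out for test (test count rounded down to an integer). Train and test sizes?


Test = ⌊651·10/100⌋ = 65
Train = 651 - 65 = 586

Train: 586, Test: 65


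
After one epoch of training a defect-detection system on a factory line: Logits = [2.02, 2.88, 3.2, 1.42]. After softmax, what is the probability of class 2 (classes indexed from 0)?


Exponentials: e^2.02=7.5383, e^2.88=17.8143, e^3.2=24.5325, e^1.42=4.1371
Sum = 54.0222
Softmax = [0.1395, 0.3298, 0.4541, 0.0766]
p[2] = 24.5325/54.0222 = 0.4541

0.4541


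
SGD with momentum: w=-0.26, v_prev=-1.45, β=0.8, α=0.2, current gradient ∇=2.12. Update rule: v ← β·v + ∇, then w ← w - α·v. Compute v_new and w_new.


v_new = 0.8·-1.45 + 2.12 = -1.16 + 2.12 = 0.96
w_new = -0.26 - 0.2·0.96 = -0.26 - 0.192 = -0.452

v_new=0.96, w_new=-0.452


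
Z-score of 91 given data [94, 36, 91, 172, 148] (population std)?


μ = 108.2, σ = 47.6756
z = (91 - 108.2)/47.6756 = -0.3608

-0.3608


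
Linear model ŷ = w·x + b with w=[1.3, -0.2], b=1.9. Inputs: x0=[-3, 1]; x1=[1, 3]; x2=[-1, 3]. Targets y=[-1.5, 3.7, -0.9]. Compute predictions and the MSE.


ŷ0 = (1.3)·(-3) + (-0.2)·(1) + 1.9 = -2.2
ŷ1 = (1.3)·(1) + (-0.2)·(3) + 1.9 = 2.6
ŷ2 = (1.3)·(-1) + (-0.2)·(3) + 1.9 = -0.0
errors² = [0.49, 1.21, 0.81]
MSE = 2.5100/3 = 0.8367

0.8367


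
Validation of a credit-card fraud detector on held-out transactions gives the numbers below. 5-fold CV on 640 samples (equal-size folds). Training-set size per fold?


Fold size = 640/5 = 128
Training per fold = 640 - 128 = 512

512


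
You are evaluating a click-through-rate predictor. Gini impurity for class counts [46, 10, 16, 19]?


Probabilities: [46/91, 10/91, 16/91, 19/91] ≈ [0.5055, 0.1099, 0.1758, 0.2088]
Σpᵢ² = (2116 + 100 + 256 + 361)/91² = 2833/8281
Gini = 1 - Σpᵢ² = 1 - 2833/8281 = 0.6579

0.6579


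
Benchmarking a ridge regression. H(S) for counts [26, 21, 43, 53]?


Probabilities: [26/143, 21/143, 43/143, 53/143] ≈ [0.1818, 0.1469, 0.3007, 0.3706]
H = -((26/143)·log₂(26/143) + (21/143)·log₂(21/143) + (43/143)·log₂(43/143) + (53/143)·log₂(53/143))
  = 1.9056 bits

1.9056 bits


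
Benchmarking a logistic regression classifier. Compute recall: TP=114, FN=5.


Recall = TP/(TP+FN)
= 114/(114+5)
= 114/119 = 95.8%

95.8%


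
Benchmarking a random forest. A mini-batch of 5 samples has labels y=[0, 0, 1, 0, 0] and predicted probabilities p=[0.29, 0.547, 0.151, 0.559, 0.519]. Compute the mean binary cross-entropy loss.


L[0] = -ln(1-0.29) = -ln(0.71) = 0.3425
L[1] = -ln(1-0.547) = -ln(0.453) = 0.7919
L[2] = -ln(0.151) = 1.8905
L[3] = -ln(1-0.559) = -ln(0.441) = 0.8187
L[4] = -ln(1-0.519) = -ln(0.481) = 0.7319
mean = (0.3425 + 0.7919 + 1.8905 + 0.8187 + 0.7319)/5 = 0.9151

0.9151


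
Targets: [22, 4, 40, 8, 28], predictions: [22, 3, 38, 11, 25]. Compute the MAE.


Absolute errors: |22-22|=0, |4-3|=1, |40-38|=2, |8-11|=3, |28-25|=3
Sum = 9
MAE = 9/5 = 9/5

9/5


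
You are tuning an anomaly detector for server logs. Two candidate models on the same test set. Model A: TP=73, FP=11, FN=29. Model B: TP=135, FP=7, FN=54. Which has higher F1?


Model A: P=73/84=0.869, R=73/102=0.7157, F1=2PR/(P+R)=2TP/(2TP+FP+FN)=146/186=0.7849
Model B: P=135/142=0.9507, R=135/189=0.7143, F1=2PR/(P+R)=2TP/(2TP+FP+FN)=270/331=0.8157
0.7849 < 0.8157 → Model B

Model B


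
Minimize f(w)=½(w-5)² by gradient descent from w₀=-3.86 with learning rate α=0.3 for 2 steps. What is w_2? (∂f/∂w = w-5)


step 1: grad = -3.86-5 = -8.86; w = -3.86 - 0.3·(-8.86) = -1.202
step 2: grad = -1.202-5 = -6.202; w = -1.202 - 0.3·(-6.202) = 0.6586

0.6586


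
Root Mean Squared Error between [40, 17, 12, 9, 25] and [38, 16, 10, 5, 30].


MSE = 50/5 = 10
RMSE = √(50/5) = 3.1623

3.1623


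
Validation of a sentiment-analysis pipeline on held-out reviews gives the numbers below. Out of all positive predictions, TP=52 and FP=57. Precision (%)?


Precision = TP/(TP+FP)
= 52/(52+57)
= 52/109 = 47.71%

47.71%


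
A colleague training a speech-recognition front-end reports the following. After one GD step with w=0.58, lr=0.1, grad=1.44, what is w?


w_new = w - α·∇
= 0.58 - 0.1·1.44
= 0.58 - 0.144
= 0.436

0.436


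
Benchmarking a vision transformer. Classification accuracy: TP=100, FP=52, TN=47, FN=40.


Accuracy = (TP+TN)/(TP+TN+FP+FN)
= (100+47)/(239)
= 147/239 = 61.51%

61.51%


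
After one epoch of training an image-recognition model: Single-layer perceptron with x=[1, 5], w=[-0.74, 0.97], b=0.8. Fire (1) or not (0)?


z = (1)·(-0.74) + (5)·(0.97) + 0.8
  = 4.91
step(z) = 1 (z≥0)

1


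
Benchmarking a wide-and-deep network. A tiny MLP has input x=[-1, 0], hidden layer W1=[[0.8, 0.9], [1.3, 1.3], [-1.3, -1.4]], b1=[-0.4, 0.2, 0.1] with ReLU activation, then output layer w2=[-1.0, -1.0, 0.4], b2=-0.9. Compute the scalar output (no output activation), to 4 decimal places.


z1[0] = (0.8)·(-1) + (0.9)·(0) - 0.4 = -1.2
z1[1] = (1.3)·(-1) + (1.3)·(0) + 0.2 = -1.1
z1[2] = (-1.3)·(-1) + (-1.4)·(0) + 0.1 = 1.4
h = ReLU(z1) = [0.0, 0.0, 1.4]
output = (-1.0)·(0.0) + (-1.0)·(0.0) + (0.4)·(1.4) - 0.9 = -0.34

-0.34


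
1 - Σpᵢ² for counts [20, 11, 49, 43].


Probabilities: [20/123, 11/123, 49/123, 43/123] ≈ [0.1626, 0.0894, 0.3984, 0.3496]
Σpᵢ² = (400 + 121 + 2401 + 1849)/123² = 4771/15129
Gini = 1 - Σpᵢ² = 1 - 4771/15129 = 0.6846

0.6846


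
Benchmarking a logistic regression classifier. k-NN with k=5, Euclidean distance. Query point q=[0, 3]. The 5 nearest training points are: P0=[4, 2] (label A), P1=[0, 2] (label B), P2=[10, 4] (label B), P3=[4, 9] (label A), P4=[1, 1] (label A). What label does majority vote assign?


d(q,P0) = 4.1231  (label A)
d(q,P1) = 1.0  (label B)
d(q,P2) = 10.0499  (label B)
d(q,P3) = 7.2111  (label A)
d(q,P4) = 2.2361  (label A)
Votes: A=3, B=2
Majority → A

A


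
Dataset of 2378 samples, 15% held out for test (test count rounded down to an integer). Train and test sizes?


Test = ⌊2378·15/100⌋ = 356
Train = 2378 - 356 = 2022

Train: 2022, Test: 356


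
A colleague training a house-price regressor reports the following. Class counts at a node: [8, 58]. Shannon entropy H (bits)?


Probabilities: [8/66, 58/66] ≈ [0.1212, 0.8788]
H = -((8/66)·log₂(8/66) + (58/66)·log₂(58/66))
  = 0.5328 bits

0.5328 bits


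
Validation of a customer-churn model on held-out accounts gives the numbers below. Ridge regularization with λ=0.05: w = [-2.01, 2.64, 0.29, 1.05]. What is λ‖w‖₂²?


‖w‖₂² = (-2.01)² + (2.64)² + (0.29)² + (1.05)²
     = 4.0401 + 6.9696 + 0.0841 + 1.1025
     = 12.1963
λ·‖w‖₂² = 0.05·12.1963 = 0.609815

0.609815


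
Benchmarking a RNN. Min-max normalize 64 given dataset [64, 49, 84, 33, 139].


min=33, max=139
(64-33)/(139-33) = 31/106 = 0.2925

0.2925


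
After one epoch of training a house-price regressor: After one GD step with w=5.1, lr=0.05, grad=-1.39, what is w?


w_new = w - α·∇
= 5.1 - 0.05·-1.39
= 5.1 + 0.0695
= 5.1695

5.1695


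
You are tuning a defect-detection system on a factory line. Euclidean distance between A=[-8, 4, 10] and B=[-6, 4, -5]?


d = √((-8+ 6)² + (4-4)² + (10+ 5)²)
  = √(4 + 0 + 225)
  = √229 = 15.1327

15.1327


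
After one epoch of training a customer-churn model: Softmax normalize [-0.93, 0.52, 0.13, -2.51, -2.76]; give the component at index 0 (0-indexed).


Exponentials: e^-0.93=0.3946, e^0.52=1.682, e^0.13=1.1388, e^-2.51=0.0813, e^-2.76=0.0633
Sum = 3.36
Softmax = [0.1174, 0.5006, 0.3389, 0.0242, 0.0188]
p[0] = 0.3946/3.36 = 0.1174

0.1174


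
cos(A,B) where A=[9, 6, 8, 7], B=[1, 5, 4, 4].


A·B = 9·1 + 6·5 + 8·4 + 7·4 = 99
‖A‖ = √230 = 15.1658, ‖B‖ = √58 = 7.6158
cos = 99/(√230·√58) = 99/√13340 = 0.8572

0.8572


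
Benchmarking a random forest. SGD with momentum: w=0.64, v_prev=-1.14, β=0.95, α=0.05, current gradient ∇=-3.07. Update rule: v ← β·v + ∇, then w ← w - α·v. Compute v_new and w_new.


v_new = 0.95·-1.14 - 3.07 = -1.083 - 3.07 = -4.153
w_new = 0.64 - 0.05·-4.153 = 0.64 + 0.20765 = 0.84765

v_new=-4.153, w_new=0.84765


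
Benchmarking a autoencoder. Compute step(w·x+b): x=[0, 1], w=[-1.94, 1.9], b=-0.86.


z = (0)·(-1.94) + (1)·(1.9) - 0.86
  = 1.04
step(z) = 1 (z≥0)

1


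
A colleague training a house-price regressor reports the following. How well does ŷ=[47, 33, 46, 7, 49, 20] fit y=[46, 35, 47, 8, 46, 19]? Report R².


ȳ = 33.5
SS_res = Σ(y-ŷ)² = 17
SS_tot = Σ(y-ȳ)² = 1357.5
R² = 1 - SS_res/SS_tot = 1 - 0.0125 = 0.9875

0.9875


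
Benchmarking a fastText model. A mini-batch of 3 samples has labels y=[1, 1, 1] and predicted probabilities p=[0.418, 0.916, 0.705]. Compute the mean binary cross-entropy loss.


L[0] = -ln(0.418) = 0.8723
L[1] = -ln(0.916) = 0.0877
L[2] = -ln(0.705) = 0.3496
mean = (0.8723 + 0.0877 + 0.3496)/3 = 0.4365

0.4365


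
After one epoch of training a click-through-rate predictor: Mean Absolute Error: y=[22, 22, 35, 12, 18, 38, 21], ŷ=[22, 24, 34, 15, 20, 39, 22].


Absolute errors: |22-22|=0, |22-24|=2, |35-34|=1, |12-15|=3, |18-20|=2, |38-39|=1, |21-22|=1
Sum = 10
MAE = 10/7 = 10/7

10/7


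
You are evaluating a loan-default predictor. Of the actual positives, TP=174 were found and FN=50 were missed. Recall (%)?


Recall = TP/(TP+FN)
= 174/(174+50)
= 174/224 = 77.68%

77.68%


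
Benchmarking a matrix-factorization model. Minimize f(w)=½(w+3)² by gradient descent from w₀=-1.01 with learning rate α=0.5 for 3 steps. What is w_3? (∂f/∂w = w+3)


step 1: grad = -1.01+3 = 1.99; w = -1.01 - 0.5·(1.99) = -2.005
step 2: grad = -2.005+3 = 0.995; w = -2.005 - 0.5·(0.995) = -2.5025
step 3: grad = -2.5025+3 = 0.4975; w = -2.5025 - 0.5·(0.4975) = -2.75125

-2.75125


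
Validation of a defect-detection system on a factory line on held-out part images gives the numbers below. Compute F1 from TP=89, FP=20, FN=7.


Precision = 89/109 = 0.8165
Recall = 89/96 = 0.9271
F1 = 2·P·R/(P+R) = 2·TP/(2·TP+FP+FN) = 178/(178+20+7) = 178/205 = 0.8683

0.8683


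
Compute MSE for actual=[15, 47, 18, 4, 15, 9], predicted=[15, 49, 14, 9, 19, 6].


Squared errors: (15-15)²=0, (47-49)²=4, (18-14)²=16, (4-9)²=25, (15-19)²=16, (9-6)²=9
Sum = 70
MSE = 70/6 = 35/3

35/3


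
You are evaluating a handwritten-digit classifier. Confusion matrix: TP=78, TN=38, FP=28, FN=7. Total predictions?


Total = TP + TN + FP + FN
= 78 + 38 + 28 + 7
= 151
(Predicted positive: 106, predicted negative: 45)

151


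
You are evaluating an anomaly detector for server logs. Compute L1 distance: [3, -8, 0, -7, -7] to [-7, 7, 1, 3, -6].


d = |3+ 7| + |-8-7| + |0-1| + |-7-3| + |-7+ 6|
  = 10 + 15 + 1 + 10 + 1
  = 37

37


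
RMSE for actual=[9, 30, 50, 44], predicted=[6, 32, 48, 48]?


MSE = 33/4 = 8.25
RMSE = √(33/4) = 2.8723

2.8723


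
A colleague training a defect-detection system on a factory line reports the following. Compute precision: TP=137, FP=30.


Precision = TP/(TP+FP)
= 137/(137+30)
= 137/167 = 82.04%

82.04%


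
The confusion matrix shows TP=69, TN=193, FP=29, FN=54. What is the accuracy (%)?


Accuracy = (TP+TN)/(TP+TN+FP+FN)
= (69+193)/(345)
= 262/345 = 75.94%

75.94%


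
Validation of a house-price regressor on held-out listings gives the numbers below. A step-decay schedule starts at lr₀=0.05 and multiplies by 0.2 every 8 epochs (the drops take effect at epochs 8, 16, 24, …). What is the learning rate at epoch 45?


n_drops = ⌊45/8⌋ = 5
lr = 0.05·0.2^5 = 0.05·0.00032 = 0.000016

0.000016


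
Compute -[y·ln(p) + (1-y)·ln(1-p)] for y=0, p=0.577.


BCE = -[y·ln(p) + (1-y)·ln(1-p)]
= -0 - 1·ln(1-0.577)
= -ln(0.423) = 0.8604

0.8604


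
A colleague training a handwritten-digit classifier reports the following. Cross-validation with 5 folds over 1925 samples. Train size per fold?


Fold size = 1925/5 = 385
Training per fold = 1925 - 385 = 1540

1540


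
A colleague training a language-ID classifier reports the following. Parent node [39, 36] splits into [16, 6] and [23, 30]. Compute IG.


Parent = [39, 36], H_parent = 0.9988
H_left = 0.8454 (n=22), H_right = 0.9874 (n=53)
H_children = (22/75)·0.8454 + (53/75)·0.9874 = 0.9457
IG = 0.9988 - 0.9457 = 0.0531

0.0531


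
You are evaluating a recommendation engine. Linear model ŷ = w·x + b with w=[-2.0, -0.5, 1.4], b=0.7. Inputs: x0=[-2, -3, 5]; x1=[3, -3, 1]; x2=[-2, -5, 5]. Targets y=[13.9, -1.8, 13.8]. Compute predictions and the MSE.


ŷ0 = (-2.0)·(-2) + (-0.5)·(-3) + (1.4)·(5) + 0.7 = 13.2
ŷ1 = (-2.0)·(3) + (-0.5)·(-3) + (1.4)·(1) + 0.7 = -2.4
ŷ2 = (-2.0)·(-2) + (-0.5)·(-5) + (1.4)·(5) + 0.7 = 14.2
errors² = [0.49, 0.36, 0.16]
MSE = 1.0100/3 = 0.3367

0.3367


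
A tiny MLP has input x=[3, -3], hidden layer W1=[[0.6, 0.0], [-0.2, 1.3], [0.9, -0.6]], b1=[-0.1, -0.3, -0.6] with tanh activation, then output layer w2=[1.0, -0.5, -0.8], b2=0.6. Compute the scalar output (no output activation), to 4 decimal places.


z1[0] = (0.6)·(3) + (0.0)·(-3) - 0.1 = 1.7
z1[1] = (-0.2)·(3) + (1.3)·(-3) - 0.3 = -4.8
z1[2] = (0.9)·(3) + (-0.6)·(-3) - 0.6 = 3.9
h = tanh(z1) = [0.9354, -0.9999, 0.9992]
output = (1.0)·(0.9354) + (-0.5)·(-0.9999) + (-0.8)·(0.9992) + 0.6 = 1.236

1.236


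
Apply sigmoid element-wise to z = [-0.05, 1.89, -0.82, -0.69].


σ(-0.05) = 1/(1+e^0.05) = 0.4875
σ(1.89) = 1/(1+e^-1.89) = 0.8688
σ(-0.82) = 1/(1+e^0.82) = 0.3058
σ(-0.69) = 1/(1+e^0.69) = 0.334
result = [0.4875, 0.8688, 0.3058, 0.334]

[0.4875, 0.8688, 0.3058, 0.334]


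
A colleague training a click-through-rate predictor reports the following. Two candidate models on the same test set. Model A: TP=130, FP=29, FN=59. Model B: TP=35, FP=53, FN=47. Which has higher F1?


Model A: P=130/159=0.8176, R=130/189=0.6878, F1=2PR/(P+R)=2TP/(2TP+FP+FN)=260/348=0.7471
Model B: P=35/88=0.3977, R=35/82=0.4268, F1=2PR/(P+R)=2TP/(2TP+FP+FN)=70/170=0.4118
0.7471 > 0.4118 → Model A

Model A


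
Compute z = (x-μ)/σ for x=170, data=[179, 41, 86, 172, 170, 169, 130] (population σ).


μ = 135.2857, σ = 49.2043
z = (170 - 135.2857)/49.2043 = 0.7055

0.7055


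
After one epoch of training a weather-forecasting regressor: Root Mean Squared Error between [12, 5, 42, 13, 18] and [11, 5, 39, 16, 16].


MSE = 23/5 = 4.6
RMSE = √(23/5) = 2.1448

2.1448


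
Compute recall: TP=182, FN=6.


Recall = TP/(TP+FN)
= 182/(182+6)
= 182/188 = 96.81%

96.81%


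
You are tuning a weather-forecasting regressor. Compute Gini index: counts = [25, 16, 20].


Probabilities: [25/61, 16/61, 20/61] ≈ [0.4098, 0.2623, 0.3279]
Σpᵢ² = (625 + 256 + 400)/61² = 1281/3721
Gini = 1 - Σpᵢ² = 1 - 1281/3721 = 0.6557

0.6557


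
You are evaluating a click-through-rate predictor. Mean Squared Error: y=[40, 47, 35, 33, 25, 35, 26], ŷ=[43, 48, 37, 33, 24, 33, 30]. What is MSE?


Squared errors: (40-43)²=9, (47-48)²=1, (35-37)²=4, (33-33)²=0, (25-24)²=1, (35-33)²=4, (26-30)²=16
Sum = 35
MSE = 35/7 = 5

5


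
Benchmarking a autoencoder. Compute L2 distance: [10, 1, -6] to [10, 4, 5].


d = √((10-10)² + (1-4)² + (-6-5)²)
  = √(0 + 9 + 121)
  = √130 = 11.4018

11.4018


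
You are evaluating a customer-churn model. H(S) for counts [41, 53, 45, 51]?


Probabilities: [41/190, 53/190, 45/190, 51/190] ≈ [0.2158, 0.2789, 0.2368, 0.2684]
H = -((41/190)·log₂(41/190) + (53/190)·log₂(53/190) + (45/190)·log₂(45/190) + (51/190)·log₂(51/190))
  = 1.9927 bits

1.9927 bits


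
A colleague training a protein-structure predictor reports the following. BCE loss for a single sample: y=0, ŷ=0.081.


BCE = -[y·ln(p) + (1-y)·ln(1-p)]
= -0 - 1·ln(1-0.081)
= -ln(0.919) = 0.0845

0.0845


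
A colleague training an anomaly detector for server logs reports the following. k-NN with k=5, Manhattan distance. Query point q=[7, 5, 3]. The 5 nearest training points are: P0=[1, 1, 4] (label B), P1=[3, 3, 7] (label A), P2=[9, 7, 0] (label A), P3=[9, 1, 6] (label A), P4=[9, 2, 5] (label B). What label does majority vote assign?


d(q,P0) = 11  (label B)
d(q,P1) = 10  (label A)
d(q,P2) = 7  (label A)
d(q,P3) = 9  (label A)
d(q,P4) = 7  (label B)
Votes: A=3, B=2
Majority → A

A


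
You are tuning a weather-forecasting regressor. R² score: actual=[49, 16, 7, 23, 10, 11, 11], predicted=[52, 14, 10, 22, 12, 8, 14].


ȳ = 18.1429
SS_res = Σ(y-ŷ)² = 45
SS_tot = Σ(y-ȳ)² = 1272.86
R² = 1 - SS_res/SS_tot = 1 - 0.0354 = 0.9646

0.9646


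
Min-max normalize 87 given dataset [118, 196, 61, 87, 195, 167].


min=61, max=196
(87-61)/(196-61) = 26/135 = 0.1926

0.1926


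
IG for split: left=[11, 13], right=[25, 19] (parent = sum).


Parent = [36, 32], H_parent = 0.9975
H_left = 0.995 (n=24), H_right = 0.9865 (n=44)
H_children = (24/68)·0.995 + (44/68)·0.9865 = 0.9895
IG = 0.9975 - 0.9895 = 0.008

0.008


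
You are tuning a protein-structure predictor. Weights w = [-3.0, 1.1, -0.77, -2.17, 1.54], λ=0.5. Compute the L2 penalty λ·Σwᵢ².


‖w‖₂² = (-3.0)² + (1.1)² + (-0.77)² + (-2.17)² + (1.54)²
     = 9 + 1.21 + 0.5929 + 4.7089 + 2.3716
     = 17.8834
λ·‖w‖₂² = 0.5·17.8834 = 8.9417

8.9417


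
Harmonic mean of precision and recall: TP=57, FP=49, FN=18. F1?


Precision = 57/106 = 0.5377
Recall = 57/75 = 0.76
F1 = 2·P·R/(P+R) = 2·TP/(2·TP+FP+FN) = 114/(114+49+18) = 114/181 = 0.6298

0.6298


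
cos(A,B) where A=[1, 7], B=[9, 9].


A·B = 1·9 + 7·9 = 72
‖A‖ = √50 = 7.0711, ‖B‖ = √162 = 12.7279
cos = 72/(√50·√162) = 72/√8100 = 0.8

0.8


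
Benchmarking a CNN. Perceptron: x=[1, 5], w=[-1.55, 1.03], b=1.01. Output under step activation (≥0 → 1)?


z = (1)·(-1.55) + (5)·(1.03) + 1.01
  = 4.61
step(z) = 1 (z≥0)

1


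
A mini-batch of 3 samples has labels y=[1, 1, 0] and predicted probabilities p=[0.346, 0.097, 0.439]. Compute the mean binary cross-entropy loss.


L[0] = -ln(0.346) = 1.0613
L[1] = -ln(0.097) = 2.333
L[2] = -ln(1-0.439) = -ln(0.561) = 0.578
mean = (1.0613 + 2.333 + 0.578)/3 = 1.3241

1.3241


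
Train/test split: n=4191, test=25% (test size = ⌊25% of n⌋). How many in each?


Test = ⌊4191·25/100⌋ = 1047
Train = 4191 - 1047 = 3144

Train: 3144, Test: 1047


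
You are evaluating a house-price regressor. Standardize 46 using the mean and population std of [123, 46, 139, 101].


μ = 102.25, σ = 35.1666
z = (46 - 102.25)/35.1666 = -1.5995

-1.5995


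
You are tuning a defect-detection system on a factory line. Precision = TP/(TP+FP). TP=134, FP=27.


Precision = TP/(TP+FP)
= 134/(134+27)
= 134/161 = 83.23%

83.23%


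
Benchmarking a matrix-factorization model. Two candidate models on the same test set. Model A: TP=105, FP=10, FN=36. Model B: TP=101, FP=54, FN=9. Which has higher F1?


Model A: P=105/115=0.913, R=105/141=0.7447, F1=2PR/(P+R)=2TP/(2TP+FP+FN)=210/256=0.8203
Model B: P=101/155=0.6516, R=101/110=0.9182, F1=2PR/(P+R)=2TP/(2TP+FP+FN)=202/265=0.7623
0.8203 > 0.7623 → Model A

Model A


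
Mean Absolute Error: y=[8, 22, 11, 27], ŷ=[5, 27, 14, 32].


Absolute errors: |8-5|=3, |22-27|=5, |11-14|=3, |27-32|=5
Sum = 16
MAE = 16/4 = 4

4


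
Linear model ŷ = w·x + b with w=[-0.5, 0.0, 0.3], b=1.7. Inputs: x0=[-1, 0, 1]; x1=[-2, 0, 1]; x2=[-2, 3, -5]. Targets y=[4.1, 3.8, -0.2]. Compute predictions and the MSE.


ŷ0 = (-0.5)·(-1) + (0.0)·(0) + (0.3)·(1) + 1.7 = 2.5
ŷ1 = (-0.5)·(-2) + (0.0)·(0) + (0.3)·(1) + 1.7 = 3.0
ŷ2 = (-0.5)·(-2) + (0.0)·(3) + (0.3)·(-5) + 1.7 = 1.2
errors² = [2.56, 0.64, 1.96]
MSE = 5.1600/3 = 1.72

1.72


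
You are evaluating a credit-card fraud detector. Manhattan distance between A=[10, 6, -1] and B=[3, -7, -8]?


d = |10-3| + |6+ 7| + |-1+ 8|
  = 7 + 13 + 7
  = 27

27


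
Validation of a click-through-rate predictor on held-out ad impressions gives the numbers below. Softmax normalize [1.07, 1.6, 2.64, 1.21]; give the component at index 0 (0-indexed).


Exponentials: e^1.07=2.9154, e^1.6=4.953, e^2.64=14.0132, e^1.21=3.3535
Sum = 25.2351
Softmax = [0.1155, 0.1963, 0.5553, 0.1329]
p[0] = 2.9154/25.2351 = 0.1155

0.1155


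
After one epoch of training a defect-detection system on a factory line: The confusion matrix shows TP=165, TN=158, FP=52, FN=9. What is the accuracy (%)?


Accuracy = (TP+TN)/(TP+TN+FP+FN)
= (165+158)/(384)
= 323/384 = 84.11%

84.11%


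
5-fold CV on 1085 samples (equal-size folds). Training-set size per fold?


Fold size = 1085/5 = 217
Training per fold = 1085 - 217 = 868

868


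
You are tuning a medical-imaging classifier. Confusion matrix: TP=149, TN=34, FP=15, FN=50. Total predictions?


Total = TP + TN + FP + FN
= 149 + 34 + 15 + 50
= 248
(Predicted positive: 164, predicted negative: 84)

248


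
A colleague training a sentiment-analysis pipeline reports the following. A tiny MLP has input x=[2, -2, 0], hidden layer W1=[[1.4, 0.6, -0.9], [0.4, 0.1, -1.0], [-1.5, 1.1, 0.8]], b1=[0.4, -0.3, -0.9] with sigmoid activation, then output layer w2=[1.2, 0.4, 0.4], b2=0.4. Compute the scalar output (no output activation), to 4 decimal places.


z1[0] = (1.4)·(2) + (0.6)·(-2) + (-0.9)·(0) + 0.4 = 2.0
z1[1] = (0.4)·(2) + (0.1)·(-2) + (-1.0)·(0) - 0.3 = 0.3
z1[2] = (-1.5)·(2) + (1.1)·(-2) + (0.8)·(0) - 0.9 = -6.1
h = sigmoid(z1) = [0.8808, 0.5744, 0.0022]
output = (1.2)·(0.8808) + (0.4)·(0.5744) + (0.4)·(0.0022) + 0.4 = 1.6876

1.6876


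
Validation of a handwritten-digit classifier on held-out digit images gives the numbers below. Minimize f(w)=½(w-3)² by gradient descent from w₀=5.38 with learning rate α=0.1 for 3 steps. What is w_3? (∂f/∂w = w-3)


step 1: grad = 5.38-3 = 2.38; w = 5.38 - 0.1·(2.38) = 5.142
step 2: grad = 5.142-3 = 2.142; w = 5.142 - 0.1·(2.142) = 4.9278
step 3: grad = 4.9278-3 = 1.9278; w = 4.9278 - 0.1·(1.9278) = 4.73502

4.73502


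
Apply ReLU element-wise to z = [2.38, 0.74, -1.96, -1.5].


ReLU(2.38) = max(0, 2.38) = 2.38
ReLU(0.74) = max(0, 0.74) = 0.74
ReLU(-1.96) = max(0, -1.96) = 0.0
ReLU(-1.5) = max(0, -1.5) = 0.0
result = [2.38, 0.74, 0.0, 0.0]

[2.38, 0.74, 0.0, 0.0]


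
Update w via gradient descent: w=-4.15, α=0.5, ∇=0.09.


w_new = w - α·∇
= -4.15 - 0.5·0.09
= -4.15 - 0.045
= -4.195

-4.195


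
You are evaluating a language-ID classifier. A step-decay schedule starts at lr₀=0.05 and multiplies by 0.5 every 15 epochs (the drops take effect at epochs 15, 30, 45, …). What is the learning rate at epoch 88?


n_drops = ⌊88/15⌋ = 5
lr = 0.05·0.5^5 = 0.05·0.03125 = 0.0015625

0.0015625


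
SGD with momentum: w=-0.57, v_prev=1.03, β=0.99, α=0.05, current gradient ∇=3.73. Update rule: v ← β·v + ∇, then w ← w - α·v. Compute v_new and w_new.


v_new = 0.99·1.03 + 3.73 = 1.0197 + 3.73 = 4.7497
w_new = -0.57 - 0.05·4.7497 = -0.57 - 0.237485 = -0.807485

v_new=4.7497, w_new=-0.807485


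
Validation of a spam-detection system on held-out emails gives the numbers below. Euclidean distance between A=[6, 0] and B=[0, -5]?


d = √((6-0)² + (0+ 5)²)
  = √(36 + 25)
  = √61 = 7.8102

7.8102


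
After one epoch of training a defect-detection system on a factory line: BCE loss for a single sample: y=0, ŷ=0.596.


BCE = -[y·ln(p) + (1-y)·ln(1-p)]
= -0 - 1·ln(1-0.596)
= -ln(0.404) = 0.9063

0.9063


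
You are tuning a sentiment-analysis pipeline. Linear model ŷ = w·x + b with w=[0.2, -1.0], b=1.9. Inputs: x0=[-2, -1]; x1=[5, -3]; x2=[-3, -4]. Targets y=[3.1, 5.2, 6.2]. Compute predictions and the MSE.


ŷ0 = (0.2)·(-2) + (-1.0)·(-1) + 1.9 = 2.5
ŷ1 = (0.2)·(5) + (-1.0)·(-3) + 1.9 = 5.9
ŷ2 = (0.2)·(-3) + (-1.0)·(-4) + 1.9 = 5.3
errors² = [0.36, 0.49, 0.81]
MSE = 1.6600/3 = 0.5533

0.5533


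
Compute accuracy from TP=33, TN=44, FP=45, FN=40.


Accuracy = (TP+TN)/(TP+TN+FP+FN)
= (33+44)/(162)
= 77/162 = 47.53%

47.53%


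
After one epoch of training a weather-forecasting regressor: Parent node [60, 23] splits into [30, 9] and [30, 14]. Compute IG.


Parent = [60, 23], H_parent = 0.8515
H_left = 0.7793 (n=39), H_right = 0.9024 (n=44)
H_children = (39/83)·0.7793 + (44/83)·0.9024 = 0.8446
IG = 0.8515 - 0.8446 = 0.0069

0.0069


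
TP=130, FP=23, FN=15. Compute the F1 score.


Precision = 130/153 = 0.8497
Recall = 130/145 = 0.8966
F1 = 2·P·R/(P+R) = 2·TP/(2·TP+FP+FN) = 260/(260+23+15) = 260/298 = 0.8725

0.8725


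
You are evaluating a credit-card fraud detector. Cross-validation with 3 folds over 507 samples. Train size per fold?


Fold size = 507/3 = 169
Training per fold = 507 - 169 = 338

338


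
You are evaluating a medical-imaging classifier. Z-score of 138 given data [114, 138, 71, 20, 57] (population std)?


μ = 80, σ = 41.7852
z = (138 - 80)/41.7852 = 1.3881

1.3881


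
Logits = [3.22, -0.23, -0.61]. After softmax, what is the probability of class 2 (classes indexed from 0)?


Exponentials: e^3.22=25.0281, e^-0.23=0.7945, e^-0.61=0.5434
Sum = 26.366
Softmax = [0.9493, 0.0301, 0.0206]
p[2] = 0.5434/26.366 = 0.0206

0.0206


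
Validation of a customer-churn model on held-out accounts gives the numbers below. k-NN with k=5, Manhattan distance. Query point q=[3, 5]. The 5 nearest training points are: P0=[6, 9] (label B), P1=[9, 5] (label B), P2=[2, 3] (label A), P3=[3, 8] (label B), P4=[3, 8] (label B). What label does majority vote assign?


d(q,P0) = 7  (label B)
d(q,P1) = 6  (label B)
d(q,P2) = 3  (label A)
d(q,P3) = 3  (label B)
d(q,P4) = 3  (label B)
Votes: A=1, B=4
Majority → B

B


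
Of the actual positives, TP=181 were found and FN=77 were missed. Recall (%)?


Recall = TP/(TP+FN)
= 181/(181+77)
= 181/258 = 70.16%

70.16%


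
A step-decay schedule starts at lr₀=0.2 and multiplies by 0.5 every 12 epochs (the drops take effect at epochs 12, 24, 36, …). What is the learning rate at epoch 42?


n_drops = ⌊42/12⌋ = 3
lr = 0.2·0.5^3 = 0.2·0.125 = 0.025

0.025


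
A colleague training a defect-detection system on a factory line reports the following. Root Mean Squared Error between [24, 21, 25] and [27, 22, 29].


MSE = 26/3 = 8.6667
RMSE = √(26/3) = 2.9439

2.9439


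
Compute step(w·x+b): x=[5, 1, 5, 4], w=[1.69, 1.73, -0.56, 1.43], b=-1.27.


z = (5)·(1.69) + (1)·(1.73) + (5)·(-0.56) + (4)·(1.43) - 1.27
  = 11.83
step(z) = 1 (z≥0)

1


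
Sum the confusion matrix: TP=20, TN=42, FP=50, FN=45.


Total = TP + TN + FP + FN
= 20 + 42 + 50 + 45
= 157
(Predicted positive: 70, predicted negative: 87)

157


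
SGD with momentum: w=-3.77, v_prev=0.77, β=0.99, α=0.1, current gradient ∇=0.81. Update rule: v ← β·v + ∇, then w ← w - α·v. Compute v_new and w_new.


v_new = 0.99·0.77 + 0.81 = 0.7623 + 0.81 = 1.5723
w_new = -3.77 - 0.1·1.5723 = -3.77 - 0.15723 = -3.92723

v_new=1.5723, w_new=-3.92723


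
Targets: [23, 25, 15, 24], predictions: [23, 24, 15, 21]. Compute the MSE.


Squared errors: (23-23)²=0, (25-24)²=1, (15-15)²=0, (24-21)²=9
Sum = 10
MSE = 10/4 = 5/2

5/2


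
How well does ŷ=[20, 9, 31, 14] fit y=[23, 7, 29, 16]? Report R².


ȳ = 18.75
SS_res = Σ(y-ŷ)² = 21
SS_tot = Σ(y-ȳ)² = 268.75
R² = 1 - SS_res/SS_tot = 1 - 0.0781 = 0.9219

0.9219


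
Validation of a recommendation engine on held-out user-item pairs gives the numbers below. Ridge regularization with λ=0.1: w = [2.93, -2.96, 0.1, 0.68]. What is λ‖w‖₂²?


‖w‖₂² = (2.93)² + (-2.96)² + (0.1)² + (0.68)²
     = 8.5849 + 8.7616 + 0.01 + 0.4624
     = 17.8189
λ·‖w‖₂² = 0.1·17.8189 = 1.78189

1.78189


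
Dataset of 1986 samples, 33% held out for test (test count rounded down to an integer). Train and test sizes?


Test = ⌊1986·33/100⌋ = 655
Train = 1986 - 655 = 1331

Train: 1331, Test: 655


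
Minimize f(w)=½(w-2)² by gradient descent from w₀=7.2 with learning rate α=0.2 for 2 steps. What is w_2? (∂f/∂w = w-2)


step 1: grad = 7.2-2 = 5.2; w = 7.2 - 0.2·(5.2) = 6.16
step 2: grad = 6.16-2 = 4.16; w = 6.16 - 0.2·(4.16) = 5.328

5.328


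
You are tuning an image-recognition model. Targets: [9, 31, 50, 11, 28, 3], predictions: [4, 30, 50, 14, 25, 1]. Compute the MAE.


Absolute errors: |9-4|=5, |31-30|=1, |50-50|=0, |11-14|=3, |28-25|=3, |3-1|=2
Sum = 14
MAE = 14/6 = 7/3

7/3


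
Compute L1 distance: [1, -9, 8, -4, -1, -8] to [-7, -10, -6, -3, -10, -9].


d = |1+ 7| + |-9+ 10| + |8+ 6| + |-4+ 3| + |-1+ 10| + |-8+ 9|
  = 8 + 1 + 14 + 1 + 9 + 1
  = 34

34


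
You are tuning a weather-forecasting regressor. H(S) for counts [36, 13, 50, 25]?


Probabilities: [36/124, 13/124, 50/124, 25/124] ≈ [0.2903, 0.1048, 0.4032, 0.2016]
H = -((36/124)·log₂(36/124) + (13/124)·log₂(13/124) + (50/124)·log₂(50/124) + (25/124)·log₂(25/124))
  = 1.8533 bits

1.8533 bits


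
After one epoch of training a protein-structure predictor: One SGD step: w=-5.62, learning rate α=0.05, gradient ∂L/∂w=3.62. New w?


w_new = w - α·∇
= -5.62 - 0.05·3.62
= -5.62 - 0.181
= -5.801

-5.801


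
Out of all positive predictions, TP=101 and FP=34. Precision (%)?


Precision = TP/(TP+FP)
= 101/(101+34)
= 101/135 = 74.81%

74.81%


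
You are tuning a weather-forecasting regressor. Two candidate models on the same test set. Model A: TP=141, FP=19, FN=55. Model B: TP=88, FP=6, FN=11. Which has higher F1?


Model A: P=141/160=0.8812, R=141/196=0.7194, F1=2PR/(P+R)=2TP/(2TP+FP+FN)=282/356=0.7921
Model B: P=88/94=0.9362, R=88/99=0.8889, F1=2PR/(P+R)=2TP/(2TP+FP+FN)=176/193=0.9119
0.7921 < 0.9119 → Model B

Model B


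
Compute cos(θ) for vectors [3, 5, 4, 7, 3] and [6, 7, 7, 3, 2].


A·B = 3·6 + 5·7 + 4·7 + 7·3 + 3·2 = 108
‖A‖ = √108 = 10.3923, ‖B‖ = √147 = 12.1244
cos = 108/(√108·√147) = 108/√15876 = 0.8571

0.8571


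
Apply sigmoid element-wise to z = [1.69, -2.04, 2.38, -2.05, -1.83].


σ(1.69) = 1/(1+e^-1.69) = 0.8442
σ(-2.04) = 1/(1+e^2.04) = 0.1151
σ(2.38) = 1/(1+e^-2.38) = 0.9153
σ(-2.05) = 1/(1+e^2.05) = 0.1141
σ(-1.83) = 1/(1+e^1.83) = 0.1382
result = [0.8442, 0.1151, 0.9153, 0.1141, 0.1382]

[0.8442, 0.1151, 0.9153, 0.1141, 0.1382]


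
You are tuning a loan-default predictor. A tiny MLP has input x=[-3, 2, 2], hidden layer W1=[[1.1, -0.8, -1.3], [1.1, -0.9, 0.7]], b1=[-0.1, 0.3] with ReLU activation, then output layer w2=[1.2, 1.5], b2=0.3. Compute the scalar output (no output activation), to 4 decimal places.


z1[0] = (1.1)·(-3) + (-0.8)·(2) + (-1.3)·(2) - 0.1 = -7.6
z1[1] = (1.1)·(-3) + (-0.9)·(2) + (0.7)·(2) + 0.3 = -3.4
h = ReLU(z1) = [0.0, 0.0]
output = (1.2)·(0.0) + (1.5)·(0.0) + 0.3 = 0.3

0.3


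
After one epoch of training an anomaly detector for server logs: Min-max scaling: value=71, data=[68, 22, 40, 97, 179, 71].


min=22, max=179
(71-22)/(179-22) = 49/157 = 0.3121

0.3121


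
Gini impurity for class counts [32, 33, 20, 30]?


Probabilities: [32/115, 33/115, 20/115, 30/115] ≈ [0.2783, 0.287, 0.1739, 0.2609]
Σpᵢ² = (1024 + 1089 + 400 + 900)/115² = 3413/13225
Gini = 1 - Σpᵢ² = 1 - 3413/13225 = 0.7419

0.7419


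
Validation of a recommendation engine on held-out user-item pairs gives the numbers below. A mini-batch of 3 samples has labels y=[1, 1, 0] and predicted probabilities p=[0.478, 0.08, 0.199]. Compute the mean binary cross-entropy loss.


L[0] = -ln(0.478) = 0.7381
L[1] = -ln(0.08) = 2.5257
L[2] = -ln(1-0.199) = -ln(0.801) = 0.2219
mean = (0.7381 + 2.5257 + 0.2219)/3 = 1.1619

1.1619


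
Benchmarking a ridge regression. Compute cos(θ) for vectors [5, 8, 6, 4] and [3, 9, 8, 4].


A·B = 5·3 + 8·9 + 6·8 + 4·4 = 151
‖A‖ = √141 = 11.8743, ‖B‖ = √170 = 13.0384
cos = 151/(√141·√170) = 151/√23970 = 0.9753

0.9753


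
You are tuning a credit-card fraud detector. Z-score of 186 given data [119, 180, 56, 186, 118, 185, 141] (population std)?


μ = 140.7143, σ = 44.271
z = (186 - 140.7143)/44.271 = 1.0229

1.0229


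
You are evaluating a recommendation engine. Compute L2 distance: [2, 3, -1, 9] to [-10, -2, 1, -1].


d = √((2+ 10)² + (3+ 2)² + (-1-1)² + (9+ 1)²)
  = √(144 + 25 + 4 + 100)
  = √273 = 16.5227

16.5227


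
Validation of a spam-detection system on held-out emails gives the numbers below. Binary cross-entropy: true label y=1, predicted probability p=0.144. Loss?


BCE = -[y·ln(p) + (1-y)·ln(1-p)]
= -1·ln(0.144) - 0
= -ln(0.144) = 1.9379

1.9379


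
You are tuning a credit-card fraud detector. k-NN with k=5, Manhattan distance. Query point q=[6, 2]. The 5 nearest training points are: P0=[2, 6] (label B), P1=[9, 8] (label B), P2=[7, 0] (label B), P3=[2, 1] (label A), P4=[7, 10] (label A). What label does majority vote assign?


d(q,P0) = 8  (label B)
d(q,P1) = 9  (label B)
d(q,P2) = 3  (label B)
d(q,P3) = 5  (label A)
d(q,P4) = 9  (label A)
Votes: A=2, B=3
Majority → B

B
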